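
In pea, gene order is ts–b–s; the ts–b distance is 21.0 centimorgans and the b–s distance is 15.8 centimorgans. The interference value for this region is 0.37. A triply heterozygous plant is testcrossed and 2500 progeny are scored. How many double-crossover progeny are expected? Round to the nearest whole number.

52

Map distances give recombination frequencies of 0.210 and 0.158 for the two intervals.
With interference 0.37 (so coincidence = 0.63), expected double-crossover frequency = 0.210 × 0.158 × 0.63 = 0.02090.
Expected number = 0.02090 × 2500 = 52.26 ≈ 52.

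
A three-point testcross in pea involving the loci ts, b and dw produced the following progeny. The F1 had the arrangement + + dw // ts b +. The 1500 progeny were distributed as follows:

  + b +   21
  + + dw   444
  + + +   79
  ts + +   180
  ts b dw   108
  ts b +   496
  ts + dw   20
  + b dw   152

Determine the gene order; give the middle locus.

The two rarest classes, ts + dw and + b +, are the double crossovers. Comparing them with the parentals, only the ts allele has switched, so ts is the middle locus and the order is b – ts – dw.

ts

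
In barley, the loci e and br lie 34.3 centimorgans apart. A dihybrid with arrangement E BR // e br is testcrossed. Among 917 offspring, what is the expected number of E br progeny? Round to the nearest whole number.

A map distance of 34.3 centimorgans corresponds to a recombination frequency of 0.343.
The F1 is E BR / e br, so E br is a recombinant gamete class with expected frequency r/2 = 0.343/2 = 0.1715.
Expected number = 0.1715 × 917 = 157.27 ≈ 157.

157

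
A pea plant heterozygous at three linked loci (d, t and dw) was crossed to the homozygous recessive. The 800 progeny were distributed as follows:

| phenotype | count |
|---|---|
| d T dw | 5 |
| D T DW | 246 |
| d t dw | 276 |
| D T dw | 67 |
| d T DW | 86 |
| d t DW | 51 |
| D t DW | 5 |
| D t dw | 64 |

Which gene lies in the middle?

The two most frequent reciprocal classes, D T DW and d t dw, are the parental types, so the F1 was D T DW / d t dw.
The two rarest classes, D t DW and d T dw, are the double crossovers. Comparing them with the parentals, only the t allele has switched, so t is the middle locus and the order is d – t – dw.

t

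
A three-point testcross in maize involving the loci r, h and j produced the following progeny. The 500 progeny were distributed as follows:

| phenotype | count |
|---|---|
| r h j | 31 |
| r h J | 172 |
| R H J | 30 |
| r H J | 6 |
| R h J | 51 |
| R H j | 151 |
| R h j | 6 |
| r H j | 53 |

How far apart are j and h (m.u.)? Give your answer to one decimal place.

14.6 m.u.

The two most frequent reciprocal classes, R H j and r h J, are the parental types, so the F1 was R H j / r h J.
The two rarest classes, R h j and r H J, are the double crossovers. Comparing them with the parentals, only the h allele has switched, so h is the middle locus and the order is r – h – j.
Crossovers in the h–j interval produce the single-crossover classes R H J and r h j (30 + 31 = 61) plus the double crossovers (12).
RF(h–j) = (61 + 12) / 500 = 73/500 = 0.1460 → 14.6 m.u.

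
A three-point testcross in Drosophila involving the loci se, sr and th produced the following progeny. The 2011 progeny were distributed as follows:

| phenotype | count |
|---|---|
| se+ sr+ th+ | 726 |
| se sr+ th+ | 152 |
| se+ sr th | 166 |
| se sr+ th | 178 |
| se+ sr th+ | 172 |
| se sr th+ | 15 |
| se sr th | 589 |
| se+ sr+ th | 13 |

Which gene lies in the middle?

The two most frequent reciprocal classes, se+ sr+ th+ and se sr th, are the parental types, so the F1 was se+ sr+ th+ / se sr th.
The two rarest classes, se+ sr+ th and se sr th+, are the double crossovers. Comparing them with the parentals, only the th allele has switched, so th is the middle locus and the order is sr – th – se.

th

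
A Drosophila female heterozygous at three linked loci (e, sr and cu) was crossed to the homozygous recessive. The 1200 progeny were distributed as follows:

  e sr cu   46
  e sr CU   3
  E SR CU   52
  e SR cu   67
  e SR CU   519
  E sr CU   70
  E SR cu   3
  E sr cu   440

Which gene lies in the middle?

sr

The two most frequent reciprocal classes, e SR CU and E sr cu, are the parental types, so the F1 was e SR CU / E sr cu.
The two rarest classes, e sr CU and E SR cu, are the double crossovers. Comparing them with the parentals, only the sr allele has switched, so sr is the middle locus and the order is cu – sr – e.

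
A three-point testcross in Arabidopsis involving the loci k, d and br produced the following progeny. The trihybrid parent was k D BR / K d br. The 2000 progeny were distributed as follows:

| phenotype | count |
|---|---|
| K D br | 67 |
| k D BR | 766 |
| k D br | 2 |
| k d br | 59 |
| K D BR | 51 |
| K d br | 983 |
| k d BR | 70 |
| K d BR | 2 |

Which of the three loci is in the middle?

The two rarest classes, k D br and K d BR, are the double crossovers. Comparing them with the parentals, only the br allele has switched, so br is the middle locus and the order is k – br – d.

br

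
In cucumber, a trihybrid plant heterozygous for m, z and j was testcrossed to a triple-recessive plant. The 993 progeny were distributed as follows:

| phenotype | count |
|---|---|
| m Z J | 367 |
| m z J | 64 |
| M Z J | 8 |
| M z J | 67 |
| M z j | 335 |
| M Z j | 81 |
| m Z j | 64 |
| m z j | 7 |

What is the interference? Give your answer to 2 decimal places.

The two most frequent reciprocal classes, M z j and m Z J, are the parental types, so the F1 was M z j / m Z J.
The two rarest classes, m z j and M Z J, are the double crossovers. Comparing them with the parentals, only the m allele has switched, so m is the middle locus and the order is j – m – z.
j–m: (131 + 15)/993 = 0.1470; m–z: (145 + 15)/993 = 0.1611.
Expected DCO frequency = 0.1470 × 0.1611 ≈ 0.02368; observed = 15/993 ≈ 0.01511.
Coefficient of coincidence = 0.01511/0.02368 ≈ 0.64; interference = 1 − 0.64 = 0.36.

0.36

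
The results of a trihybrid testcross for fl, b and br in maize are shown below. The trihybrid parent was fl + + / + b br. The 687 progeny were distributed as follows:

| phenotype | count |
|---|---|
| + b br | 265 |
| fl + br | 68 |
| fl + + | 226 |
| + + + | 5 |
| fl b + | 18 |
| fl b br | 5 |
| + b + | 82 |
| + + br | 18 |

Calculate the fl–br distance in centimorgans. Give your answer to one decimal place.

The two rarest classes, + + + and fl b br, are the double crossovers. Comparing them with the parentals, only the fl allele has switched, so fl is the middle locus and the order is b – fl – br.
Crossovers in the fl–br interval produce the single-crossover classes fl + br and + b + (68 + 82 = 150) plus the double crossovers (10).
RF(fl–br) = (150 + 10) / 687 = 160/687 = 0.2329 → 23.3 centimorgans.

23.3 centimorgans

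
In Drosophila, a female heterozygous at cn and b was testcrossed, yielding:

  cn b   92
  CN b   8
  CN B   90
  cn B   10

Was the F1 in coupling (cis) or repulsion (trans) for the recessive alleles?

cis

The two most frequent classes are CN B (90) and cn b (92); these are the parental (non-recombinant) types.
So the F1 carried CN B on one chromosome and cn b on the other — the recessive alleles are on the same chromosome (cis / coupling).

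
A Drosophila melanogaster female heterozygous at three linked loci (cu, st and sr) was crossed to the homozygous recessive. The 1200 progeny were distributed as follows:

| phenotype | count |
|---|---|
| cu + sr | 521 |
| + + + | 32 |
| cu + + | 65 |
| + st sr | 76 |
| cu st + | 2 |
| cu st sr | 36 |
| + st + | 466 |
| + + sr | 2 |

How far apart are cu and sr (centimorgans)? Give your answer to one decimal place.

12.1 centimorgans

The two most frequent reciprocal classes, + st + and cu + sr, are the parental types, so the F1 was + st + / cu + sr.
The two rarest classes, cu st + and + + sr, are the double crossovers. Comparing them with the parentals, only the cu allele has switched, so cu is the middle locus and the order is sr – cu – st.
Crossovers in the sr–cu interval produce the single-crossover classes + st sr and cu + + (76 + 65 = 141) plus the double crossovers (4).
RF(sr–cu) = (141 + 4) / 1200 = 145/1200 = 0.1208 → 12.1 centimorgans.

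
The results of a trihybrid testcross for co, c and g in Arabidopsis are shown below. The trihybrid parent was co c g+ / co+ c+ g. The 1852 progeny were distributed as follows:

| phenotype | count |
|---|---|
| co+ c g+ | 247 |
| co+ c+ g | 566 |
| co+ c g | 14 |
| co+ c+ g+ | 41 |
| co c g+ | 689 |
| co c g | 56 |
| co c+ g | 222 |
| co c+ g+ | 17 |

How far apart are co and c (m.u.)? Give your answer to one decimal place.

27.0 m.u.

The two rarest classes, co c+ g+ and co+ c g, are the double crossovers. Comparing them with the parentals, only the c allele has switched, so c is the middle locus and the order is g – c – co.
Crossovers in the c–co interval produce the single-crossover classes co+ c g+ and co c+ g (247 + 222 = 469) plus the double crossovers (31).
RF(c–co) = (469 + 31) / 1852 = 500/1852 = 0.2700 → 27.0 m.u.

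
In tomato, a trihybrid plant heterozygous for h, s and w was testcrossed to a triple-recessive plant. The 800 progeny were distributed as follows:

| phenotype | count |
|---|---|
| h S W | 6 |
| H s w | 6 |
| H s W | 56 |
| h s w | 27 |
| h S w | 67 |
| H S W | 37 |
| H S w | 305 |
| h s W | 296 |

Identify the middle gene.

s

The two most frequent reciprocal classes, h s W and H S w, are the parental types, so the F1 was h s W / H S w.
The two rarest classes, h S W and H s w, are the double crossovers. Comparing them with the parentals, only the s allele has switched, so s is the middle locus and the order is w – s – h.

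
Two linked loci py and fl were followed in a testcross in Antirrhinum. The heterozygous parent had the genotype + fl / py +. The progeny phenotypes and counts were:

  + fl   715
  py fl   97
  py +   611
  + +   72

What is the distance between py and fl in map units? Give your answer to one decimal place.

11.3 map units

The recombinant classes are + + and py fl: 72 + 97 = 169.
Recombination frequency = 169/1495 = 0.1130 ≈ 11.3%, i.e. 11.3 map units.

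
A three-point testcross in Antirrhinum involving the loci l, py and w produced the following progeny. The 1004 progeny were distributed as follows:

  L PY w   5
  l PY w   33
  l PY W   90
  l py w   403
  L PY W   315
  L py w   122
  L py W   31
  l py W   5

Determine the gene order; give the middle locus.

The two most frequent reciprocal classes, l py w and L PY W, are the parental types, so the F1 was l py w / L PY W.
The two rarest classes, l py W and L PY w, are the double crossovers. Comparing them with the parentals, only the w allele has switched, so w is the middle locus and the order is l – w – py.

w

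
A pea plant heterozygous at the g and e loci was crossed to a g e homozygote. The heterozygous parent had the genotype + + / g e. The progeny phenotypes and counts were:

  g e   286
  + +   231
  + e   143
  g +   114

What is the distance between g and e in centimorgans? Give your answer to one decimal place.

The recombinant classes are + e and g +: 143 + 114 = 257.
Recombination frequency = 257/774 = 0.3320 ≈ 33.2%, i.e. 33.2 centimorgans.

33.2 centimorgans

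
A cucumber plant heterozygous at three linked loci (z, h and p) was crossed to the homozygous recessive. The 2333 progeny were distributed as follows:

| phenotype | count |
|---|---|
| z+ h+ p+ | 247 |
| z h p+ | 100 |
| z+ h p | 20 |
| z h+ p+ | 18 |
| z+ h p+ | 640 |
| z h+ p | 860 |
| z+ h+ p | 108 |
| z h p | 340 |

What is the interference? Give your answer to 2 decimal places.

0.42

The two most frequent reciprocal classes, z+ h p+ and z h+ p, are the parental types, so the F1 was z+ h p+ / z h+ p.
The two rarest classes, z+ h p and z h+ p+, are the double crossovers. Comparing them with the parentals, only the p allele has switched, so p is the middle locus and the order is z – p – h.
z–p: (208 + 38)/2333 = 0.1054; p–h: (587 + 38)/2333 = 0.2679.
Expected DCO frequency = 0.1054 × 0.2679 ≈ 0.02824; observed = 38/2333 ≈ 0.01629.
Coefficient of coincidence = 0.01629/0.02824 ≈ 0.58; interference = 1 − 0.58 = 0.42.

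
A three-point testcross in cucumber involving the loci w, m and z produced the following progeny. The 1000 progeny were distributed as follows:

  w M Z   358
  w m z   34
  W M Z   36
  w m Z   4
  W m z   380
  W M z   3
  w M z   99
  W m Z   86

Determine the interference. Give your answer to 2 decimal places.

The two most frequent reciprocal classes, w M Z and W m z, are the parental types, so the F1 was w M Z / W m z.
The two rarest classes, w m Z and W M z, are the double crossovers. Comparing them with the parentals, only the m allele has switched, so m is the middle locus and the order is z – m – w.
z–m: (185 + 7)/1000 = 0.1920; m–w: (70 + 7)/1000 = 0.0770.
Expected DCO frequency = 0.1920 × 0.0770 ≈ 0.01478; observed = 7/1000 ≈ 0.00700.
Coefficient of coincidence = 0.00700/0.01478 ≈ 0.47; interference = 1 − 0.47 = 0.53.

0.53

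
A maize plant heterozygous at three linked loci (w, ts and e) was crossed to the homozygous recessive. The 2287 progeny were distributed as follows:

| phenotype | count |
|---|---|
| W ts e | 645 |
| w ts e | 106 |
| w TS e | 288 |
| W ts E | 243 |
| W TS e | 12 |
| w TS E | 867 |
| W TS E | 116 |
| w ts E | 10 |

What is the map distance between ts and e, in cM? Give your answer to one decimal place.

The two most frequent reciprocal classes, w TS E and W ts e, are the parental types, so the F1 was w TS E / W ts e.
The two rarest classes, w ts E and W TS e, are the double crossovers. Comparing them with the parentals, only the ts allele has switched, so ts is the middle locus and the order is w – ts – e.
Crossovers in the ts–e interval produce the single-crossover classes w TS e and W ts E (288 + 243 = 531) plus the double crossovers (22).
RF(ts–e) = (531 + 22) / 2287 = 553/2287 = 0.2418 → 24.2 cM.

24.2 cM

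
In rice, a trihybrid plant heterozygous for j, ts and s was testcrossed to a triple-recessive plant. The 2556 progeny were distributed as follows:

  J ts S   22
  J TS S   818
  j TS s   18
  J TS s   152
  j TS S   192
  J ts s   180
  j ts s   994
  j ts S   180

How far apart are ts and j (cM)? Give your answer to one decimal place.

The two most frequent reciprocal classes, J TS S and j ts s, are the parental types, so the F1 was J TS S / j ts s.
The two rarest classes, J ts S and j TS s, are the double crossovers. Comparing them with the parentals, only the ts allele has switched, so ts is the middle locus and the order is j – ts – s.
Crossovers in the j–ts interval produce the single-crossover classes j TS S and J ts s (192 + 180 = 372) plus the double crossovers (40).
RF(j–ts) = (372 + 40) / 2556 = 412/2556 = 0.1612 → 16.1 cM.

16.1 cM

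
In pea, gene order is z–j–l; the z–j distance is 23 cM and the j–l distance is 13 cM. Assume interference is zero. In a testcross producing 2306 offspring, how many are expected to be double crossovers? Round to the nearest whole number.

69

Map distances give recombination frequencies of 0.230 and 0.130 for the two intervals.
With no interference, expected double-crossover frequency = 0.230 × 0.130 = 0.02990.
Expected number = 0.02990 × 2306 = 68.95 ≈ 69.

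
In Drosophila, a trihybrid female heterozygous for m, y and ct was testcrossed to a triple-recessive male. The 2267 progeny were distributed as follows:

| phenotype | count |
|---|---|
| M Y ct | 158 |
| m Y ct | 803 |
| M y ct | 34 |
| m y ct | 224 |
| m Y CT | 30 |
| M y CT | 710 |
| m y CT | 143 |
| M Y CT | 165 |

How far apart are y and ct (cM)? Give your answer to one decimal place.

20.0 cM

The two most frequent reciprocal classes, m Y ct and M y CT, are the parental types, so the F1 was m Y ct / M y CT.
The two rarest classes, m Y CT and M y ct, are the double crossovers. Comparing them with the parentals, only the ct allele has switched, so ct is the middle locus and the order is m – ct – y.
Crossovers in the ct–y interval produce the single-crossover classes m y ct and M Y CT (224 + 165 = 389) plus the double crossovers (64).
RF(ct–y) = (389 + 64) / 2267 = 453/2267 = 0.1998 → 20.0 cM.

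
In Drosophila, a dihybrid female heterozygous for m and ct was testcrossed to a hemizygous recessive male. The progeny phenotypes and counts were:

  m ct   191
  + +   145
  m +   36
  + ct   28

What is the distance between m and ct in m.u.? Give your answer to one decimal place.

16.0 m.u.

The two most frequent classes, + + (145) and m ct (191), are the parental types, so the F1 was + + / m ct.
The recombinant classes are + ct and m +: 28 + 36 = 64.
Recombination frequency = 64/400 = 0.1600 ≈ 16.0%, i.e. 16.0 m.u.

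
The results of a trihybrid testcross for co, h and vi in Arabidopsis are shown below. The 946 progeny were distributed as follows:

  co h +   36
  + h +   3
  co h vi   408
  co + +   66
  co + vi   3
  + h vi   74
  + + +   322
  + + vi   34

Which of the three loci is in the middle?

h

The two most frequent reciprocal classes, co h vi and + + +, are the parental types, so the F1 was co h vi / + + +.
The two rarest classes, co + vi and + h +, are the double crossovers. Comparing them with the parentals, only the h allele has switched, so h is the middle locus and the order is co – h – vi.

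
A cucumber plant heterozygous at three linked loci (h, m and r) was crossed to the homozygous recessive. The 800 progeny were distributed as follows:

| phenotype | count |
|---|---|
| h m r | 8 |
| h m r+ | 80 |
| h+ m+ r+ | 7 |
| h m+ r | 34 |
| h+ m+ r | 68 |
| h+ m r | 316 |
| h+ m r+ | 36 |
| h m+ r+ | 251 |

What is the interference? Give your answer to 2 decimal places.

0.13

The two most frequent reciprocal classes, h m+ r+ and h+ m r, are the parental types, so the F1 was h m+ r+ / h+ m r.
The two rarest classes, h+ m+ r+ and h m r, are the double crossovers. Comparing them with the parentals, only the h allele has switched, so h is the middle locus and the order is m – h – r.
m–h: (148 + 15)/800 = 0.2037; h–r: (70 + 15)/800 = 0.1062.
Expected DCO frequency = 0.2037 × 0.1062 ≈ 0.02163; observed = 15/800 ≈ 0.01875.
Coefficient of coincidence = 0.01875/0.02163 ≈ 0.87; interference = 1 − 0.87 = 0.13.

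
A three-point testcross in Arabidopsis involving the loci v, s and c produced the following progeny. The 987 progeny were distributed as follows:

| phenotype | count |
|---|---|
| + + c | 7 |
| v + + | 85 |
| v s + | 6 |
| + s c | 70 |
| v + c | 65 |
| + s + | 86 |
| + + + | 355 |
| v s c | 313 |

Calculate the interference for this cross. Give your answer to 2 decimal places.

0.53

The two most frequent reciprocal classes, + + + and v s c, are the parental types, so the F1 was + + + / v s c.
The two rarest classes, + + c and v s +, are the double crossovers. Comparing them with the parentals, only the c allele has switched, so c is the middle locus and the order is s – c – v.
s–c: (151 + 13)/987 = 0.1662; c–v: (155 + 13)/987 = 0.1702.
Expected DCO frequency = 0.1662 × 0.1702 ≈ 0.02829; observed = 13/987 ≈ 0.01317.
Coefficient of coincidence = 0.01317/0.02829 ≈ 0.47; interference = 1 − 0.47 = 0.53.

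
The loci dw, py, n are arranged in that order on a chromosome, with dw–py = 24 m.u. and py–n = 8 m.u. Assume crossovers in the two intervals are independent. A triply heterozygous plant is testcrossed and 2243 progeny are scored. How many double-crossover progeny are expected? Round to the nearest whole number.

Map distances give recombination frequencies of 0.240 and 0.080 for the two intervals.
With no interference, expected double-crossover frequency = 0.240 × 0.080 = 0.01920.
Expected number = 0.01920 × 2243 = 43.07 ≈ 43.

43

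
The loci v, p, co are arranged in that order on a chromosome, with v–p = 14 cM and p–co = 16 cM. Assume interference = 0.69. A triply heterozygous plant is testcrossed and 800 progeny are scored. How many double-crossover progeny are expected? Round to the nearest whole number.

Map distances give recombination frequencies of 0.140 and 0.160 for the two intervals.
With interference 0.69 (so coincidence = 0.31), expected double-crossover frequency = 0.140 × 0.160 × 0.31 = 0.00694.
Expected number = 0.00694 × 800 = 5.56 ≈ 6.

6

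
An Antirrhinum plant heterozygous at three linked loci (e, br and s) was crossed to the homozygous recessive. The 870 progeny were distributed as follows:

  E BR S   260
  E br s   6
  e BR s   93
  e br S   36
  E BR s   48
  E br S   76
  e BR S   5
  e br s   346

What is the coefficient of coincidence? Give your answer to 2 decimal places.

The two most frequent reciprocal classes, E BR S and e br s, are the parental types, so the F1 was E BR S / e br s.
The two rarest classes, e BR S and E br s, are the double crossovers. Comparing them with the parentals, only the e allele has switched, so e is the middle locus and the order is s – e – br.
s–e: (84 + 11)/870 = 0.1092; e–br: (169 + 11)/870 = 0.2069.
Expected DCO frequency = 0.1092 × 0.2069 ≈ 0.02259; observed = 11/870 ≈ 0.01264.
Coefficient of coincidence = 0.01264/0.02259 ≈ 0.56.

0.56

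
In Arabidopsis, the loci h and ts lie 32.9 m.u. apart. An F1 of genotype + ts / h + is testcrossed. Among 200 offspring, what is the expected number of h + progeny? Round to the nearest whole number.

A map distance of 32.9 m.u. corresponds to a recombination frequency of 0.329.
The F1 is + ts / h +, so h + is a parental gamete class with expected frequency (1 − r)/2 = 0.671/2 = 0.3355.
Expected number = 0.3355 × 200 = 67.10 ≈ 67.

67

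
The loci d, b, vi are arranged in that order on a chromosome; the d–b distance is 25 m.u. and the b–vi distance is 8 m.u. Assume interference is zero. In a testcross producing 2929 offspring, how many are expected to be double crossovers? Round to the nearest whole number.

59

Map distances give recombination frequencies of 0.250 and 0.080 for the two intervals.
With no interference, expected double-crossover frequency = 0.250 × 0.080 = 0.02000.
Expected number = 0.02000 × 2929 = 58.58 ≈ 59.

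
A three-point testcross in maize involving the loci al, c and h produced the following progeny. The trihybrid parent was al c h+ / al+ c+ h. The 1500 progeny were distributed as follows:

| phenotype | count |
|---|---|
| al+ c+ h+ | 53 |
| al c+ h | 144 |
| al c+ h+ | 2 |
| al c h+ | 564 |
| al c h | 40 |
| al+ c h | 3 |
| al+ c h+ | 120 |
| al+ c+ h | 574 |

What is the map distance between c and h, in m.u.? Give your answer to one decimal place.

6.5 m.u.

The two rarest classes, al c+ h+ and al+ c h, are the double crossovers. Comparing them with the parentals, only the c allele has switched, so c is the middle locus and the order is al – c – h.
Crossovers in the c–h interval produce the single-crossover classes al c h and al+ c+ h+ (40 + 53 = 93) plus the double crossovers (5).
RF(c–h) = (93 + 5) / 1500 = 98/1500 = 0.0653 → 6.5 m.u.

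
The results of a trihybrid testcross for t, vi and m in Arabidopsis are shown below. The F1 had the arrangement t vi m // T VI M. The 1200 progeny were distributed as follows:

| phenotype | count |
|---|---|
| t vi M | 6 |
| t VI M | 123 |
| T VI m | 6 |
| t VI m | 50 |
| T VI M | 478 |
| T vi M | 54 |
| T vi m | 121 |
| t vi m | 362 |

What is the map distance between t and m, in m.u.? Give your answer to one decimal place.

21.3 m.u.

The two rarest classes, t vi M and T VI m, are the double crossovers. Comparing them with the parentals, only the m allele has switched, so m is the middle locus and the order is vi – m – t.
Crossovers in the m–t interval produce the single-crossover classes T vi m and t VI M (121 + 123 = 244) plus the double crossovers (12).
RF(m–t) = (244 + 12) / 1200 = 256/1200 = 0.2133 → 21.3 m.u.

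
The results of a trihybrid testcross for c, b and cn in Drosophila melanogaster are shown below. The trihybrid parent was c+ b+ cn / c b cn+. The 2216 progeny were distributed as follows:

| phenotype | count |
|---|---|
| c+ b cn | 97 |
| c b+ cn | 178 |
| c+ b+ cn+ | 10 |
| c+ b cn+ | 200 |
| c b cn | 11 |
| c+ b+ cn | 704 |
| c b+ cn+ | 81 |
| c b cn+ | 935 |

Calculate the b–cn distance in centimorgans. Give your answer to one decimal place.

9.0 centimorgans

The two rarest classes, c+ b+ cn+ and c b cn, are the double crossovers. Comparing them with the parentals, only the cn allele has switched, so cn is the middle locus and the order is b – cn – c.
Crossovers in the b–cn interval produce the single-crossover classes c+ b cn and c b+ cn+ (97 + 81 = 178) plus the double crossovers (21).
RF(b–cn) = (178 + 21) / 2216 = 199/2216 = 0.0898 → 9.0 centimorgans.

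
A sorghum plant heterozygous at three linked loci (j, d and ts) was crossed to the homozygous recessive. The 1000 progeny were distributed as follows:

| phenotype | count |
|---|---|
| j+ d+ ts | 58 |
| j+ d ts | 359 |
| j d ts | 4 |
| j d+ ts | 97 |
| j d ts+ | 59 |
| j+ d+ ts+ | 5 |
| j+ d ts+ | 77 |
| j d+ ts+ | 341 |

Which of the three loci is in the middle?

The two most frequent reciprocal classes, j+ d ts and j d+ ts+, are the parental types, so the F1 was j+ d ts / j d+ ts+.
The two rarest classes, j d ts and j+ d+ ts+, are the double crossovers. Comparing them with the parentals, only the j allele has switched, so j is the middle locus and the order is ts – j – d.

j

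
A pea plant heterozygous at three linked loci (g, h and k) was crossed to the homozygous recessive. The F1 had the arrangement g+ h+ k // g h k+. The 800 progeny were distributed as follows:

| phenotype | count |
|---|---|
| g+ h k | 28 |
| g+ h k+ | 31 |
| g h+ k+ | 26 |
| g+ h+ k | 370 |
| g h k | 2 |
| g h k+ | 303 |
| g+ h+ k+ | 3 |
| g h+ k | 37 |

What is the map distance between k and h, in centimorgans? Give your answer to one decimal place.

7.4 centimorgans

The two rarest classes, g+ h+ k+ and g h k, are the double crossovers. Comparing them with the parentals, only the k allele has switched, so k is the middle locus and the order is h – k – g.
Crossovers in the h–k interval produce the single-crossover classes g+ h k and g h+ k+ (28 + 26 = 54) plus the double crossovers (5).
RF(h–k) = (54 + 5) / 800 = 59/800 = 0.0737 → 7.4 centimorgans.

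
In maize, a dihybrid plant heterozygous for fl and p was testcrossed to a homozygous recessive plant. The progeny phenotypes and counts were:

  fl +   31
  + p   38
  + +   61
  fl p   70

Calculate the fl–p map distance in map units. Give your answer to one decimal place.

34.5 map units

The two most frequent classes, + + (61) and fl p (70), are the parental types, so the F1 was + + / fl p.
The recombinant classes are + p and fl +: 38 + 31 = 69.
Recombination frequency = 69/200 = 0.3450 ≈ 34.5%, i.e. 34.5 map units.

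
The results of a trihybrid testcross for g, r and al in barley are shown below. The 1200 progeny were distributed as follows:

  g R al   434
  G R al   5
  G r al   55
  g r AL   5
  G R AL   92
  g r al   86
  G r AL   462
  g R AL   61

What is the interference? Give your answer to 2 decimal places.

0.49

The two most frequent reciprocal classes, G r AL and g R al, are the parental types, so the F1 was G r AL / g R al.
The two rarest classes, g r AL and G R al, are the double crossovers. Comparing them with the parentals, only the g allele has switched, so g is the middle locus and the order is r – g – al.
r–g: (178 + 10)/1200 = 0.1567; g–al: (116 + 10)/1200 = 0.1050.
Expected DCO frequency = 0.1567 × 0.1050 ≈ 0.01645; observed = 10/1200 ≈ 0.00833.
Coefficient of coincidence = 0.00833/0.01645 ≈ 0.51; interference = 1 − 0.51 = 0.49.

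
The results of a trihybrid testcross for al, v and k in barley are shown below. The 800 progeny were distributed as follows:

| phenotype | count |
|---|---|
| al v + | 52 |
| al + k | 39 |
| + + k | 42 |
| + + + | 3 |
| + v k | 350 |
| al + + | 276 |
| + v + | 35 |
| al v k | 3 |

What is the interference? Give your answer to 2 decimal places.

0.40

The two most frequent reciprocal classes, + v k and al + +, are the parental types, so the F1 was + v k / al + +.
The two rarest classes, al v k and + + +, are the double crossovers. Comparing them with the parentals, only the al allele has switched, so al is the middle locus and the order is v – al – k.
v–al: (94 + 6)/800 = 0.1250; al–k: (74 + 6)/800 = 0.1000.
Expected DCO frequency = 0.1250 × 0.1000 ≈ 0.01250; observed = 6/800 ≈ 0.00750.
Coefficient of coincidence = 0.00750/0.01250 ≈ 0.60; interference = 1 − 0.60 = 0.40.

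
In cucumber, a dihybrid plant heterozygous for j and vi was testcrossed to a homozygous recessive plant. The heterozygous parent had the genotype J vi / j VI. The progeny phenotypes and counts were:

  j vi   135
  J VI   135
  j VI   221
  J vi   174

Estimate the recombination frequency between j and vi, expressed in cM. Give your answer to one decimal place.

40.6 cM

The recombinant classes are J VI and j vi: 135 + 135 = 270.
Recombination frequency = 270/665 = 0.4060 ≈ 40.6%, i.e. 40.6 cM.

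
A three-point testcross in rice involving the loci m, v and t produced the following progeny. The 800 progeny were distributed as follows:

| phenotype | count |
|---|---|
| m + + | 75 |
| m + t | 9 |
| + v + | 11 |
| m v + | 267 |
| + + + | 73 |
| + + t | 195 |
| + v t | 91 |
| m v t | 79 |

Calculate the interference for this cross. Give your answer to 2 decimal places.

0.50

The two most frequent reciprocal classes, + + t and m v +, are the parental types, so the F1 was + + t / m v +.
The two rarest classes, m + t and + v +, are the double crossovers. Comparing them with the parentals, only the m allele has switched, so m is the middle locus and the order is t – m – v.
t–m: (152 + 20)/800 = 0.2150; m–v: (166 + 20)/800 = 0.2325.
Expected DCO frequency = 0.2150 × 0.2325 ≈ 0.04999; observed = 20/800 ≈ 0.02500.
Coefficient of coincidence = 0.02500/0.04999 ≈ 0.50; interference = 1 − 0.50 = 0.50.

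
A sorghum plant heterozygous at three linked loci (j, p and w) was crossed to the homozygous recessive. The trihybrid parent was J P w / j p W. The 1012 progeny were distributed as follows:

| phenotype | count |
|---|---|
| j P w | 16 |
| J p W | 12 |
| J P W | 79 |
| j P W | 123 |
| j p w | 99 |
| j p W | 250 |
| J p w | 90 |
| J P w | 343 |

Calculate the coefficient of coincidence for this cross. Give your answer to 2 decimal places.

0.57

The two rarest classes, j P w and J p W, are the double crossovers. Comparing them with the parentals, only the j allele has switched, so j is the middle locus and the order is p – j – w.
p–j: (213 + 28)/1012 = 0.2381; j–w: (178 + 28)/1012 = 0.2036.
Expected DCO frequency = 0.2381 × 0.2036 ≈ 0.04848; observed = 28/1012 ≈ 0.02767.
Coefficient of coincidence = 0.02767/0.04848 ≈ 0.57.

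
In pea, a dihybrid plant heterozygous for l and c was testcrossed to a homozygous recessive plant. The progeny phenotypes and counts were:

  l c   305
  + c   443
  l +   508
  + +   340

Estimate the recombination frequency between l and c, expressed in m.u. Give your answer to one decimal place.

The two most frequent classes, + c (443) and l + (508), are the parental types, so the F1 was + c / l +.
The recombinant classes are + + and l c: 340 + 305 = 645.
Recombination frequency = 645/1596 = 0.4041 ≈ 40.4%, i.e. 40.4 m.u.

40.4 m.u.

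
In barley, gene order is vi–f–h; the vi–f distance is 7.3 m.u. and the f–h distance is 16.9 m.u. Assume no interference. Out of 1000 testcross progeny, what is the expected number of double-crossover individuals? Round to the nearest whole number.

12

Map distances give recombination frequencies of 0.073 and 0.169 for the two intervals.
With no interference, expected double-crossover frequency = 0.073 × 0.169 = 0.01234.
Expected number = 0.01234 × 1000 = 12.34 ≈ 12.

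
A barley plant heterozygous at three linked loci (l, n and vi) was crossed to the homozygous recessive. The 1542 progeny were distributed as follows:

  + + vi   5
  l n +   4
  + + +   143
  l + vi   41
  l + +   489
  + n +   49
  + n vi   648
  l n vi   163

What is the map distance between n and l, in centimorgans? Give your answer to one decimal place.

The two most frequent reciprocal classes, l + + and + n vi, are the parental types, so the F1 was l + + / + n vi.
The two rarest classes, l n + and + + vi, are the double crossovers. Comparing them with the parentals, only the n allele has switched, so n is the middle locus and the order is l – n – vi.
Crossovers in the l–n interval produce the single-crossover classes + + + and l n vi (143 + 163 = 306) plus the double crossovers (9).
RF(l–n) = (306 + 9) / 1542 = 315/1542 = 0.2043 → 20.4 centimorgans.

20.4 centimorgans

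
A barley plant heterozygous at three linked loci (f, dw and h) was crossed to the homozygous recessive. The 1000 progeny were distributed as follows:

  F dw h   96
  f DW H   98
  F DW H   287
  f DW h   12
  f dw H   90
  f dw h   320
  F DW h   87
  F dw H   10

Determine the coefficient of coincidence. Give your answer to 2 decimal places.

The two most frequent reciprocal classes, f dw h and F DW H, are the parental types, so the F1 was f dw h / F DW H.
The two rarest classes, f DW h and F dw H, are the double crossovers. Comparing them with the parentals, only the dw allele has switched, so dw is the middle locus and the order is h – dw – f.
h–dw: (177 + 22)/1000 = 0.1990; dw–f: (194 + 22)/1000 = 0.2160.
Expected DCO frequency = 0.1990 × 0.2160 ≈ 0.04298; observed = 22/1000 ≈ 0.02200.
Coefficient of coincidence = 0.02200/0.04298 ≈ 0.51.

0.51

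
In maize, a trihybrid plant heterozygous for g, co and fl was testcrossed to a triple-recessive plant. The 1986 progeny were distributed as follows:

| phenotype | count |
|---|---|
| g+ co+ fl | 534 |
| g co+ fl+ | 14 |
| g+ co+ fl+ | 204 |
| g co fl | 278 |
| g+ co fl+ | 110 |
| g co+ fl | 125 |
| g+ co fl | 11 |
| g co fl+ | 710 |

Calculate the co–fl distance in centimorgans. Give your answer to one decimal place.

The two most frequent reciprocal classes, g co fl+ and g+ co+ fl, are the parental types, so the F1 was g co fl+ / g+ co+ fl.
The two rarest classes, g co+ fl+ and g+ co fl, are the double crossovers. Comparing them with the parentals, only the co allele has switched, so co is the middle locus and the order is g – co – fl.
Crossovers in the co–fl interval produce the single-crossover classes g co fl and g+ co+ fl+ (278 + 204 = 482) plus the double crossovers (25).
RF(co–fl) = (482 + 25) / 1986 = 507/1986 = 0.2553 → 25.5 centimorgans.

25.5 centimorgans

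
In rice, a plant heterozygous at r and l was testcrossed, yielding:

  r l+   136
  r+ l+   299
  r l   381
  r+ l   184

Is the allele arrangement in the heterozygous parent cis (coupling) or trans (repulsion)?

The two most frequent classes are r+ l+ (299) and r l (381); these are the parental (non-recombinant) types.
So the F1 carried r+ l+ on one chromosome and r l on the other — the recessive alleles are on the same chromosome (cis / coupling).

cis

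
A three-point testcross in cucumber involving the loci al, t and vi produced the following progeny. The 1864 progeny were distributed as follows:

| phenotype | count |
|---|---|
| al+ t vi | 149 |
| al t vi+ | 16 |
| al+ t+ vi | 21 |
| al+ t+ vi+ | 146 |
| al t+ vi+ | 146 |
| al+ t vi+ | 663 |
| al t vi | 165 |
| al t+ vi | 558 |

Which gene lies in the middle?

al

The two most frequent reciprocal classes, al+ t vi+ and al t+ vi, are the parental types, so the F1 was al+ t vi+ / al t+ vi.
The two rarest classes, al t vi+ and al+ t+ vi, are the double crossovers. Comparing them with the parentals, only the al allele has switched, so al is the middle locus and the order is t – al – vi.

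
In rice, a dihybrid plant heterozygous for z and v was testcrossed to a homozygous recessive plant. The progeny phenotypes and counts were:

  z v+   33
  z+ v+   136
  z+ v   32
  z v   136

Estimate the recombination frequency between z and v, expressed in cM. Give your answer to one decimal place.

The two most frequent classes, z+ v+ (136) and z v (136), are the parental types, so the F1 was z+ v+ / z v.
The recombinant classes are z+ v and z v+: 32 + 33 = 65.
Recombination frequency = 65/337 = 0.1929 ≈ 19.3%, i.e. 19.3 cM.

19.3 cM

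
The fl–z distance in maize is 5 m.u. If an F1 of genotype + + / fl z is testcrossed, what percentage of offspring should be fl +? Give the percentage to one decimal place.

2.5%

A map distance of 5 m.u. corresponds to a recombination frequency of 0.050.
The F1 is + + / fl z, so fl + is a recombinant gamete class with expected frequency r/2 = 0.050/2 = 0.0250.
That is 0.0250 = 2.5% of the progeny.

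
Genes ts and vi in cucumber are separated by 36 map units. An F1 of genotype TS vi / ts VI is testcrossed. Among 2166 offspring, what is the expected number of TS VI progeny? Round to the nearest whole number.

A map distance of 36 map units corresponds to a recombination frequency of 0.360.
The F1 is TS vi / ts VI, so TS VI is a recombinant gamete class with expected frequency r/2 = 0.360/2 = 0.1800.
Expected number = 0.1800 × 2166 = 389.88 ≈ 390.

390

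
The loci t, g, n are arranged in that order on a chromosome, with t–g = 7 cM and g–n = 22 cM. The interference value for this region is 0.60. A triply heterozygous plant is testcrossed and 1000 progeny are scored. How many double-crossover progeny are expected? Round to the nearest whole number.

6

Map distances give recombination frequencies of 0.070 and 0.220 for the two intervals.
With interference 0.60 (so coincidence = 0.40), expected double-crossover frequency = 0.070 × 0.220 × 0.40 = 0.00616.
Expected number = 0.00616 × 1000 = 6.16 ≈ 6.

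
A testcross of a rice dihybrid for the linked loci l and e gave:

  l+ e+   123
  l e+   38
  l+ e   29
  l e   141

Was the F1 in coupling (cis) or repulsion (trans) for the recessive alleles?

cis

The two most frequent classes are l+ e+ (123) and l e (141); these are the parental (non-recombinant) types.
So the F1 carried l+ e+ on one chromosome and l e on the other — the recessive alleles are on the same chromosome (cis / coupling).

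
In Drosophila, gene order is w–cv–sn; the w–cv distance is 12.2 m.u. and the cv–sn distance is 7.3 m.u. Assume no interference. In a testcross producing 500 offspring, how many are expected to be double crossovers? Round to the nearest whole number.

4

Map distances give recombination frequencies of 0.122 and 0.073 for the two intervals.
With no interference, expected double-crossover frequency = 0.122 × 0.073 = 0.00891.
Expected number = 0.00891 × 500 = 4.45 ≈ 4.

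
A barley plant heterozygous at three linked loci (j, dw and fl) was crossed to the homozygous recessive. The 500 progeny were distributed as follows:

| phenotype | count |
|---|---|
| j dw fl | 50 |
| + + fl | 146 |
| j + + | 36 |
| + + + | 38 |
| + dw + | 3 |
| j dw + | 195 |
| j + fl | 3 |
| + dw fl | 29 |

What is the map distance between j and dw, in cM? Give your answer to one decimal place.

The two most frequent reciprocal classes, + + fl and j dw +, are the parental types, so the F1 was + + fl / j dw +.
The two rarest classes, j + fl and + dw +, are the double crossovers. Comparing them with the parentals, only the j allele has switched, so j is the middle locus and the order is dw – j – fl.
Crossovers in the dw–j interval produce the single-crossover classes + dw fl and j + + (29 + 36 = 65) plus the double crossovers (6).
RF(dw–j) = (65 + 6) / 500 = 71/500 = 0.1420 → 14.2 cM.

14.2 cM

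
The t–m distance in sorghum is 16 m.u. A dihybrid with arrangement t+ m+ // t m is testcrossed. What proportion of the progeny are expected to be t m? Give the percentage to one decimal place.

A map distance of 16 m.u. corresponds to a recombination frequency of 0.160.
The F1 is t+ m+ / t m, so t m is a parental gamete class with expected frequency (1 − r)/2 = 0.840/2 = 0.4200.
That is 0.4200 = 42.0% of the progeny.

42.0%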